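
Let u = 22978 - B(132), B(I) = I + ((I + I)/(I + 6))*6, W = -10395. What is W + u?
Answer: 286109/23 ≈ 12440.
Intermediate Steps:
B(I) = I + 12*I/(6 + I) (B(I) = I + ((2*I)/(6 + I))*6 = I + (2*I/(6 + I))*6 = I + 12*I/(6 + I))
u = 525194/23 (u = 22978 - 132*(18 + 132)/(6 + 132) = 22978 - 132*150/138 = 22978 - 1*3300/23 = 22978 - 3300/23 = 525194/23 ≈ 22835.)
W + u = -10395 + 525194/23 = 286109/23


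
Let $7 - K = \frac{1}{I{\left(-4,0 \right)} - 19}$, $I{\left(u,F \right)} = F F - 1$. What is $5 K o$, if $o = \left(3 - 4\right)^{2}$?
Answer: $\frac{141}{4} \approx 35.25$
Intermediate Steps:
$I{\left(u,F \right)} = -1 + F^{2}$ ($I{\left(u,F \right)} = F^{2} - 1 = -1 + F^{2}$)
$K = \frac{141}{20}$ ($K = 7 - \frac{1}{\left(-1 + 0^{2}\right) - 19} = 7 - \frac{1}{\left(-1 + 0\right) - 19} = 7 - \frac{1}{-1 - 19} = 7 - \frac{1}{-20} = 7 - - \frac{1}{20} = 7 + \frac{1}{20} = \frac{141}{20} \approx 7.05$)
$o = 1$ ($o = \left(-1\right)^{2} = 1$)
$5 K o = 5 \cdot \frac{141}{20} \cdot 1 = \frac{141}{4} \cdot 1 = \frac{141}{4}$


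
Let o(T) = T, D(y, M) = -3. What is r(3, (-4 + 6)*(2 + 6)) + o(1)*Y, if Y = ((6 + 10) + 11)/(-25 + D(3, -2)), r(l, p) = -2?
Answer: -83/28 ≈ -2.9643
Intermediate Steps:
Y = -27/28 (Y = ((6 + 10) + 11)/(-25 - 3) = (16 + 11)/(-28) = 27*(-1/28) = -27/28 ≈ -0.96429)
r(3, (-4 + 6)*(2 + 6)) + o(1)*Y = -2 + 1*(-27/28) = -2 - 27/28 = -83/28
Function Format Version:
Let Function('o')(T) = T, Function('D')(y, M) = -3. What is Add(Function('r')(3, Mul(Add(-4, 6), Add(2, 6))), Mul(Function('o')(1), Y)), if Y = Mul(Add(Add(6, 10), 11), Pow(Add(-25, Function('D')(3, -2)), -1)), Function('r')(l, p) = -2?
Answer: Rational(-83, 28) ≈ -2.9643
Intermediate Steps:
Y = Rational(-27, 28) (Y = Mul(Add(Add(6, 10), 11), Pow(Add(-25, -3), -1)) = Mul(Add(16, 11), Pow(-28, -1)) = Mul(27, Rational(-1, 28)) = Rational(-27, 28) ≈ -0.96429)
Add(Function('r')(3, Mul(Add(-4, 6), Add(2, 6))), Mul(Function('o')(1), Y)) = Add(-2, Mul(1, Rational(-27, 28))) = Add(-2, Rational(-27, 28)) = Rational(-83, 28)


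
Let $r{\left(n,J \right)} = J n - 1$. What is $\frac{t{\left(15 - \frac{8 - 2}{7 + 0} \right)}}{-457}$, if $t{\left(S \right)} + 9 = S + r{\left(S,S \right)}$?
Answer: $- \frac{10004}{22393} \approx -0.44675$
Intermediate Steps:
$r{\left(n,J \right)} = -1 + J n$ ($r{\left(n,J \right)} = J n - 1 = -1 + J n$)
$t{\left(S \right)} = -10 + S + S^{2}$ ($t{\left(S \right)} = -9 + \left(S + \left(-1 + S S\right)\right) = -9 + \left(S + \left(-1 + S^{2}\right)\right) = -9 + \left(-1 + S + S^{2}\right) = -10 + S + S^{2}$)
$\frac{t{\left(15 - \frac{8 - 2}{7 + 0} \right)}}{-457} = \frac{-10 + \left(15 - \frac{8 - 2}{7 + 0}\right) + \left(15 - \frac{8 - 2}{7 + 0}\right)^{2}}{-457} = \left(-10 + \left(15 - \frac{6}{7}\right) + \left(15 - \frac{6}{7}\right)^{2}\right) \left(- \frac{1}{457}\right) = \left(-10 + \frac{99}{7} + \left(\frac{99}{7}\right)^{2}\right) \left(- \frac{1}{457}\right) = \left(-10 + \frac{99}{7} + \frac{9801}{49}\right) \left(- \frac{1}{457}\right) = \frac{10004}{49} \left(- \frac{1}{457}\right) = - \frac{10004}{22393}$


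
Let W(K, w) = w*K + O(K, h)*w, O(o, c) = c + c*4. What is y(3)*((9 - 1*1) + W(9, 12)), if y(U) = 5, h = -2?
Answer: -20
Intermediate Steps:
O(o, c) = 5*c (O(o, c) = c + 4*c = 5*c)
W(K, w) = -10*w + K*w (W(K, w) = w*K + (5*(-2))*w = K*w - 10*w = -10*w + K*w)
y(3)*((9 - 1*1) + W(9, 12)) = 5*((9 - 1*1) + 12*(-10 + 9)) = 5*((9 - 1) + 12*(-1)) = 5*(8 - 12) = 5*(-4) = -20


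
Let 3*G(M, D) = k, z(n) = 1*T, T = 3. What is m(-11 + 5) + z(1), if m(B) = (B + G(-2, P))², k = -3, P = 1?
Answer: 52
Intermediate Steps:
z(n) = 3 (z(n) = 1*3 = 3)
G(M, D) = -1 (G(M, D) = (⅓)*(-3) = -1)
m(B) = (-1 + B)² (m(B) = (B - 1)² = (-1 + B)²)
m(-11 + 5) + z(1) = (-1 + (-11 + 5))² + 3 = (-1 - 6)² + 3 = (-7)² + 3 = 49 + 3 = 52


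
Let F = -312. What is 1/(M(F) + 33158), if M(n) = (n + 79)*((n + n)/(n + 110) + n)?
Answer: 101/10618558 ≈ 9.5117e-6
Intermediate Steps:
M(n) = (79 + n)*(n + 2*n/(110 + n)) (M(n) = (79 + n)*((2*n)/(110 + n) + n) = (79 + n)*(2*n/(110 + n) + n) = (79 + n)*(n + 2*n/(110 + n)))
1/(M(F) + 33158) = 1/(-312*(8848 + (-312)² + 191*(-312))/(110 - 312) + 33158) = 1/(-312*(8848 + 97344 - 59592)/(-202) + 33158) = 1/(-312*(-1/202)*46600 + 33158) = 1/(7269600/101 + 33158) = 1/(10618558/101) = 101/10618558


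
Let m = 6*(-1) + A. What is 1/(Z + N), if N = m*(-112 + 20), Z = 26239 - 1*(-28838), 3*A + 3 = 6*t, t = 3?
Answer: 1/55169 ≈ 1.8126e-5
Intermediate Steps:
A = 5 (A = -1 + (6*3)/3 = -1 + (1/3)*18 = -1 + 6 = 5)
m = -1 (m = 6*(-1) + 5 = -6 + 5 = -1)
Z = 55077 (Z = 26239 + 28838 = 55077)
N = 92 (N = -(-112 + 20) = -1*(-92) = 92)
1/(Z + N) = 1/(55077 + 92) = 1/55169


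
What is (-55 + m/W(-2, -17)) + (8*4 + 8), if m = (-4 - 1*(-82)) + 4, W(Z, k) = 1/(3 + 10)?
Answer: 1051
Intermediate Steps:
W(Z, k) = 1/13
m = 82 (m = (-4 + 82) + 4 = 78 + 4 = 82)
(-55 + m/W(-2, -17)) + (8*4 + 8) = (-55 + 82/(1/13)) + (8*4 + 8) = (-55 + 82*13) + (32 + 8) = (-55 + 1066) + 40 = 1011 + 40 = 1051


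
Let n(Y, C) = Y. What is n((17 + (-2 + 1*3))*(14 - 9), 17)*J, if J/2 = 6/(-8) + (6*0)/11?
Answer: -135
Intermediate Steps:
J = -3/2 (J = 2*(6/(-8) + (6*0)/11) = 2*(6*(-⅛) + 0*(1/11)) = 2*(-¾ + 0) = 2*(-¾) = -3/2 ≈ -1.5000)
n((17 + (-2 + 1*3))*(14 - 9), 17)*J = ((17 + (-2 + 1*3))*(14 - 9))*(-3/2) = ((17 + (-2 + 3))*5)*(-3/2) = ((17 + 1)*5)*(-3/2) = (18*5)*(-3/2) = 90*(-3/2) = -135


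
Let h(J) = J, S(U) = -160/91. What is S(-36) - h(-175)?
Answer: 15765/91 ≈ 173.24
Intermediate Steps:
S(U) = -160/91 (S(U) = -160*1/91 = -160/91)
S(-36) - h(-175) = -160/91 - 1*(-175) = -160/91 + 175 = 15765/91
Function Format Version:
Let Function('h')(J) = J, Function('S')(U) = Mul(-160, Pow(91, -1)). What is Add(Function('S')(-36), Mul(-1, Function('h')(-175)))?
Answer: Rational(15765, 91) ≈ 173.24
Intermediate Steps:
Function('S')(U) = Rational(-160, 91) (Function('S')(U) = Mul(-160, Rational(1, 91)) = Rational(-160, 91))
Add(Function('S')(-36), Mul(-1, Function('h')(-175))) = Add(Rational(-160, 91), Mul(-1, -175)) = Add(Rational(-160, 91), 175) = Rational(15765, 91)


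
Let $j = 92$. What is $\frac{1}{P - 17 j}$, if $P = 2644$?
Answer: $\frac{1}{1080} \approx 0.00092593$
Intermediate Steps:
$\frac{1}{P - 17 j} = \frac{1}{2644 - 1564} = \frac{1}{1080}$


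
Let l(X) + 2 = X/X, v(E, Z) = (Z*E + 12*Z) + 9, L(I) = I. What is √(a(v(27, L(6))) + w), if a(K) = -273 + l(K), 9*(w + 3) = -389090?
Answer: I*√391583/3 ≈ 208.59*I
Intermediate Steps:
v(E, Z) = 9 + 12*Z + E*Z (v(E, Z) = (E*Z + 12*Z) + 9 = (12*Z + E*Z) + 9 = 9 + 12*Z + E*Z)
w = -389117/9 (w = -3 + (⅑)*(-389090) = -3 - 389090/9 = -389117/9 ≈ -43235.)
l(X) = -1 (l(X) = -2 + X/X = -2 + 1 = -1)
a(K) = -274 (a(K) = -273 - 1 = -274)
√(a(v(27, L(6))) + w) = √(-274 - 389117/9) = √(-391583/9) = I*√391583/3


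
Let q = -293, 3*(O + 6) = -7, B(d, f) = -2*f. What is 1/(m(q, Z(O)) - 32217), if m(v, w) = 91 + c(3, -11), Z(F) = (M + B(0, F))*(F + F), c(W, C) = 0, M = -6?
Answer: -1/32126 ≈ -3.1127e-5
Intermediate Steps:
O = -25/3 (O = -6 + (⅓)*(-7) = -6 - 7/3 = -25/3 ≈ -8.3333)
Z(F) = 2*F*(-6 - 2*F) (Z(F) = (-6 - 2*F)*(F + F) = (-6 - 2*F)*(2*F) = 2*F*(-6 - 2*F))
m(v, w) = 91 (m(v, w) = 91 + 0 = 91)
1/(m(q, Z(O)) - 32217) = 1/(91 - 32217) = 1/(-32126) = -1/32126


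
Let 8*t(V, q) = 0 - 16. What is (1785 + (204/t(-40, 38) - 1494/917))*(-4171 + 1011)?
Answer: -4872141720/917 ≈ -5.3131e+6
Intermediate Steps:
t(V, q) = -2 (t(V, q) = (0 - 16)/8 = (1/8)*(-16) = -2)
(1785 + (204/t(-40, 38) - 1494/917))*(-4171 + 1011) = (1785 + (204/(-2) - 1494/917))*(-4171 + 1011) = (1785 + (204*(-1/2) - 1494*1/917))*(-3160) = (1785 + (-102 - 1494/917))*(-3160) = (1785 - 95028/917)*(-3160) = (1541817/917)*(-3160) = -4872141720/917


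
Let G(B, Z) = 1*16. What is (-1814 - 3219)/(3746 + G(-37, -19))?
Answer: -5033/3762 ≈ -1.3379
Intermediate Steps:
G(B, Z) = 16
(-1814 - 3219)/(3746 + G(-37, -19)) = (-1814 - 3219)/(3746 + 16) = -5033/3762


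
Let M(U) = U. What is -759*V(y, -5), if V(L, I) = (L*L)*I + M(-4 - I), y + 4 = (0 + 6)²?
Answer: 3885321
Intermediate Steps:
y = 32 (y = -4 + (0 + 6)² = -4 + 6² = -4 + 36 = 32)
V(L, I) = -4 - I + I*L² (V(L, I) = (L*L)*I + (-4 - I) = L²*I + (-4 - I) = I*L² + (-4 - I) = -4 - I + I*L²)
-759*V(y, -5) = -759*(-4 - 1*(-5) - 5*32²) = -759*(-4 + 5 - 5*1024) = -759*(-4 + 5 - 5120) = -759*(-5119) = 3885321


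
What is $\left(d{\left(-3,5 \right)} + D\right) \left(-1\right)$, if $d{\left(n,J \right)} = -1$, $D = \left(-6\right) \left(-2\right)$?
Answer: $-11$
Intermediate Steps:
$D = 12$
$\left(d{\left(-3,5 \right)} + D\right) \left(-1\right) = \left(-1 + 12\right) \left(-1\right) = 11 \left(-1\right) = -11$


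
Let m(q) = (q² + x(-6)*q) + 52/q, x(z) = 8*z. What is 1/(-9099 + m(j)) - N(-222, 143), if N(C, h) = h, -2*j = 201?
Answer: -669680351/4683085 ≈ -143.00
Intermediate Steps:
j = -201/2 (j = -½*201 = -201/2 ≈ -100.50)
m(q) = q² - 48*q + 52/q (m(q) = (q² + (8*(-6))*q) + 52/q = (q² - 48*q) + 52/q = q² - 48*q + 52/q)
1/(-9099 + m(j)) - N(-222, 143) = 1/(-9099 + (52 + (-201/2)²*(-48 - 201/2))/(-201/2)) - 1*143 = 1/(-9099 - 2*(52 + (40401/4)*(-297/2))/201) - 143 = 1/(-9099 - 2*(52 - 11999097/8)/201) - 143 = 1/(-9099 - 2/201*(-11998681/8)) - 143 = 1/(-9099 + 11998681/804) - 143 = 1/(4683085/804) - 143 = 804/4683085 - 143 = -669680351/4683085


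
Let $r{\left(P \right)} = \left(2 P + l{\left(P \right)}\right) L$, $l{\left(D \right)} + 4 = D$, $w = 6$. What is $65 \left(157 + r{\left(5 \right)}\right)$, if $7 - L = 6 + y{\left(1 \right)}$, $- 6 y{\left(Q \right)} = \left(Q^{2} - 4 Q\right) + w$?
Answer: $\frac{22555}{2} \approx 11278.0$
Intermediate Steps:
$l{\left(D \right)} = -4 + D$
$y{\left(Q \right)} = -1 - \frac{Q^{2}}{6} + \frac{2 Q}{3}$ ($y{\left(Q \right)} = - \frac{\left(Q^{2} - 4 Q\right) + 6}{6} = - \frac{6 + Q^{2} - 4 Q}{6} = -1 - \frac{Q^{2}}{6} + \frac{2 Q}{3}$)
$L = \frac{3}{2}$ ($L = 7 - \left(6 - \left(\frac{1}{3} + \frac{1}{6}\right)\right) = 7 - \left(6 - \frac{1}{2}\right) = 7 - \frac{11}{2} = \frac{3}{2} \approx 1.5$)
$r{\left(P \right)} = -6 + \frac{9 P}{2}$ ($r{\left(P \right)} = \left(2 P + \left(-4 + P\right)\right) \frac{3}{2} = \left(-4 + 3 P\right) \frac{3}{2} = -6 + \frac{9 P}{2}$)
$65 \left(157 + r{\left(5 \right)}\right) = 65 \left(157 + \left(-6 + \frac{9}{2} \cdot 5\right)\right) = 65 \left(157 + \left(-6 + \frac{45}{2}\right)\right) = 65 \left(157 + \frac{33}{2}\right) = 65 \cdot \frac{347}{2} = \frac{22555}{2}$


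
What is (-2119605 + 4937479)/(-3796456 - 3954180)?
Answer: -1408937/3875318 ≈ -0.36357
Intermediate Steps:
(-2119605 + 4937479)/(-3796456 - 3954180) = 2817874/(-7750636) = 2817874*(-1/7750636) = -1408937/3875318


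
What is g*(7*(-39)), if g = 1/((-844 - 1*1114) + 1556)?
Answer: 91/134 ≈ 0.67910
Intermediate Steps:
g = -1/402 (g = 1/((-844 - 1114) + 1556) = 1/(-1958 + 1556) = 1/(-402) = -1/402 ≈ -0.0024876)
g*(7*(-39)) = -7*(-39)/402 = -1/402*(-273) = 91/134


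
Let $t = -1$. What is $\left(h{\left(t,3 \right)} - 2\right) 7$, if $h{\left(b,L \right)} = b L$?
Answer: $-35$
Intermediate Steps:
$h{\left(b,L \right)} = L b$
$\left(h{\left(t,3 \right)} - 2\right) 7 = \left(3 \left(-1\right) - 2\right) 7 = \left(-3 - 2\right) 7 = \left(-5\right) 7 = -35$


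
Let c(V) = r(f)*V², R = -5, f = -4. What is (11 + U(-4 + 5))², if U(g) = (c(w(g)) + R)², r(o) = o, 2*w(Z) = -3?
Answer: 42849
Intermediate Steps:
w(Z) = -3/2 (w(Z) = (½)*(-3) = -3/2)
c(V) = -4*V²
U(g) = 196 (U(g) = (-4*(-3/2)² - 5)² = (-4*9/4 - 5)² = (-9 - 5)² = (-14)² = 196)
(11 + U(-4 + 5))² = (11 + 196)² = 207² = 42849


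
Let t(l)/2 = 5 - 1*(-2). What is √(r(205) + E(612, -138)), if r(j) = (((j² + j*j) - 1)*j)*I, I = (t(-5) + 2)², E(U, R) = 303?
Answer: √4410891823 ≈ 66415.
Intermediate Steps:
t(l) = 14 (t(l) = 2*(5 - 1*(-2)) = 2*(5 + 2) = 2*7 = 14)
I = 256 (I = (14 + 2)² = 16² = 256)
r(j) = 256*j*(-1 + 2*j²) (r(j) = (((j² + j*j) - 1)*j)*256 = (((j² + j²) - 1)*j)*256 = ((2*j² - 1)*j)*256 = ((-1 + 2*j²)*j)*256 = (j*(-1 + 2*j²))*256 = 256*j*(-1 + 2*j²))
√(r(205) + E(612, -138)) = √((-256*205 + 512*205³) + 303) = √((-52480 + 512*8615125) + 303) = √((-52480 + 4410944000) + 303) = √(4410891520 + 303) = √4410891823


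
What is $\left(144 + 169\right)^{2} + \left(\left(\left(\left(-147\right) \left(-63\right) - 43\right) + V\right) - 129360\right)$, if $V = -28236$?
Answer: $-50409$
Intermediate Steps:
$\left(144 + 169\right)^{2} + \left(\left(\left(\left(-147\right) \left(-63\right) - 43\right) + V\right) - 129360\right) = \left(144 + 169\right)^{2} - 148378 = 313^{2} + \left(\left(\left(9261 - 43\right) - 28236\right) - 129360\right) = 97969 + \left(\left(9218 - 28236\right) - 129360\right) = 97969 - 148378 = -50409$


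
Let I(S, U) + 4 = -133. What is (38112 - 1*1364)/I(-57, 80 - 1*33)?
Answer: -36748/137 ≈ -268.23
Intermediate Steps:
I(S, U) = -137 (I(S, U) = -4 - 133 = -137)
(38112 - 1*1364)/I(-57, 80 - 1*33) = (38112 - 1*1364)/(-137) = (38112 - 1364)*(-1/137) = 36748*(-1/137) = -36748/137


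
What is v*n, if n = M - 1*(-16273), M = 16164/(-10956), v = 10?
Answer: 148559020/913 ≈ 1.6272e+5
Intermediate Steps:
M = -1347/913 (M = 16164*(-1/10956) = -1347/913 ≈ -1.4754)
n = 14855902/913 (n = -1347/913 - 1*(-16273) = -1347/913 + 16273 = 14855902/913 ≈ 16272.)
v*n = 10*(14855902/913) = 148559020/913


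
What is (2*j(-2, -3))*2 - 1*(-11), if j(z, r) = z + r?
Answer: -9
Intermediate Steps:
j(z, r) = r + z
(2*j(-2, -3))*2 - 1*(-11) = (2*(-3 - 2))*2 - 1*(-11) = (2*(-5))*2 + 11 = -10*2 + 11 = -20 + 11 = -9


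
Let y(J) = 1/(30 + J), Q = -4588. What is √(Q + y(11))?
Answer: I*√7712387/41 ≈ 67.735*I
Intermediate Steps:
√(Q + y(11)) = √(-4588 + 1/(30 + 11)) = √(-4588 + 1/41) = √(-188107/41) = I*√7712387/41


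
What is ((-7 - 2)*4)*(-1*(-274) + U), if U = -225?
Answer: -1764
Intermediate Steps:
((-7 - 2)*4)*(-1*(-274) + U) = ((-7 - 2)*4)*(-1*(-274) - 225) = (-9*4)*(274 - 225) = -36*49 = -1764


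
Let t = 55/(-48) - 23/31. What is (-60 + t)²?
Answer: 8480383921/2214144 ≈ 3830.1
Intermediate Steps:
t = -2809/1488 (t = 55*(-1/48) - 23*1/31 = -55/48 - 23/31 = -2809/1488 ≈ -1.8878)
(-60 + t)² = (-60 - 2809/1488)² = (-92089/1488)² = 8480383921/2214144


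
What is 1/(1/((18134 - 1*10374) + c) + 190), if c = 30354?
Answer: 38114/7241661 ≈ 0.0052632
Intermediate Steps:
1/(1/((18134 - 1*10374) + c) + 190) = 1/(1/((18134 - 1*10374) + 30354) + 190) = 1/(1/((18134 - 10374) + 30354) + 190) = 1/(1/(7760 + 30354) + 190) = 1/(1/38114 + 190) = 1/(7241661/38114) = 38114/7241661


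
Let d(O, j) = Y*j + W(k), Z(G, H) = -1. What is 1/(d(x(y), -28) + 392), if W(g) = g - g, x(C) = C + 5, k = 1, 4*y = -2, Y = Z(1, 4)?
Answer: 1/420 ≈ 0.0023810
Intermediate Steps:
Y = -1
y = -½ (y = (¼)*(-2) = -½ ≈ -0.50000)
x(C) = 5 + C
W(g) = 0
d(O, j) = -j (d(O, j) = -j + 0 = -j)
1/(d(x(y), -28) + 392) = 1/(-1*(-28) + 392) = 1/(28 + 392) = 1/420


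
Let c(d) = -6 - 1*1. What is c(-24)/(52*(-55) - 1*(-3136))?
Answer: -7/276 ≈ -0.025362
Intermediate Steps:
c(d) = -7 (c(d) = -6 - 1 = -7)
c(-24)/(52*(-55) - 1*(-3136)) = -7/(52*(-55) - 1*(-3136)) = -7/(-2860 + 3136) = -7/276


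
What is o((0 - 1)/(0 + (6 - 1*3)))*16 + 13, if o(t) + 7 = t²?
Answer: -875/9 ≈ -97.222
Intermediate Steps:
o(t) = -7 + t²
o((0 - 1)/(0 + (6 - 1*3)))*16 + 13 = (-7 + ((0 - 1)/(0 + (6 - 1*3)))²)*16 + 13 = (-7 + (-1/(0 + (6 - 3)))²)*16 + 13 = (-7 + (-1/(0 + 3))²)*16 + 13 = (-7 + (-1/3)²)*16 + 13 = (-7 + (-1*⅓)²)*16 + 13 = (-7 + (-⅓)²)*16 + 13 = (-7 + ⅑)*16 + 13 = -62/9*16 + 13 = -992/9 + 13 = -875/9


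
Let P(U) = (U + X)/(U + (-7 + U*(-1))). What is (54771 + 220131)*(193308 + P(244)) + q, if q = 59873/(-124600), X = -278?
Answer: 6621504545304127/124600 ≈ 5.3142e+10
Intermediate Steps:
P(U) = 278/7 - U/7 (P(U) = (U - 278)/(U + (-7 + U*(-1))) = (-278 + U)/(U + (-7 - U)) = (-278 + U)/(-7) = (-278 + U)*(-⅐) = 278/7 - U/7)
q = -59873/124600 (q = 59873*(-1/124600) = -59873/124600 ≈ -0.48052)
(54771 + 220131)*(193308 + P(244)) + q = (54771 + 220131)*(193308 + (278/7 - ⅐*244)) - 59873/124600 = 274902*(193308 + (278/7 - 244/7)) - 59873/124600 = 274902*(193308 + 34/7) - 59873/124600 = 274902*(1353190/7) - 59873/124600 = 371994637380/7 - 59873/124600 = 6621504545304127/124600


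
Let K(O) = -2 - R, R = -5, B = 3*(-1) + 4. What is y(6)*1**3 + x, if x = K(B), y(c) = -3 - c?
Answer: -6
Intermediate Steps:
B = 1 (B = -3 + 4 = 1)
K(O) = 3 (K(O) = -2 - 1*(-5) = -2 + 5 = 3)
x = 3
y(6)*1**3 + x = (-3 - 1*6)*1**3 + 3 = (-3 - 6)*1 + 3 = -9*1 + 3 = -9 + 3 = -6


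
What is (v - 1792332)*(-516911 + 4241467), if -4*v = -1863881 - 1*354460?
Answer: -4610057084193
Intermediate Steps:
v = 2218341/4 (v = -(-1863881 - 1*354460)/4 = -(-1863881 - 354460)/4 = -¼*(-2218341) = 2218341/4 ≈ 5.5459e+5)
(v - 1792332)*(-516911 + 4241467) = (2218341/4 - 1792332)*(-516911 + 4241467) = -4950987/4*3724556 = -4610057084193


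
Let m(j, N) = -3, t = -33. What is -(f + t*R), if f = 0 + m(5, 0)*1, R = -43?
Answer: -1416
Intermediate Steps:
f = -3 (f = 0 - 3*1 = 0 - 3 = -3)
-(f + t*R) = -(-3 - 33*(-43)) = -(-3 + 1419) = -1*1416 = -1416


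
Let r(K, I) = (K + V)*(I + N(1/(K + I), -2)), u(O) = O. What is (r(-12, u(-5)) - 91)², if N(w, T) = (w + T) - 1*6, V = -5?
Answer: 17161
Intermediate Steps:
N(w, T) = -6 + T + w (N(w, T) = (T + w) - 6 = -6 + T + w)
r(K, I) = (-5 + K)*(-8 + I + 1/(I + K)) (r(K, I) = (K - 5)*(I + (-6 - 2 + 1/(K + I))) = (-5 + K)*(I + (-6 - 2 + 1/(I + K))) = (-5 + K)*(I + (-8 + 1/(I + K))) = (-5 + K)*(-8 + I + 1/(I + K)))
(r(-12, u(-5)) - 91)² = ((-5 + 40*(-5) + 40*(-12) - 1*(-12)*(-1 + 8*(-5) + 8*(-12)) - 5*(-5 - 12)*(-5 - 12))/(-5 - 12) - 91)² = ((-5 - 200 - 480 - 1*(-12)*(-1 - 40 - 96) - 5*(-17)*(-17))/(-17) - 91)² = (-(-5 - 200 - 480 - 1*(-12)*(-137) - 1445)/17 - 91)² = (-(-5 - 200 - 480 - 1644 - 1445)/17 - 91)² = (-1/17*(-3774) - 91)² = (222 - 91)² = 131² = 17161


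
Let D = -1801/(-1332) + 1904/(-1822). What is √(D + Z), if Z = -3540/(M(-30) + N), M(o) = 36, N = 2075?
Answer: I*√249681883598764451/426932862 ≈ 1.1704*I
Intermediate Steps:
D = 372647/1213452 (D = -1801*(-1/1332) + 1904*(-1/1822) = 1801/1332 - 952/911 = 372647/1213452 ≈ 0.30710)
Z = -3540/2111 (Z = -3540/(36 + 2075) = -3540/2111 ≈ -1.6769)
√(D + Z) = √(372647/1213452 - 3540/2111) = √(-3508962263/2561597172) = I*√249681883598764451/426932862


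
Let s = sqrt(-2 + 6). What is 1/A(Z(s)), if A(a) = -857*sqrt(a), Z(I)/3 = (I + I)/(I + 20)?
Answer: -sqrt(66)/5142 ≈ -0.0015799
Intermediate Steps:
s = 2 (s = sqrt(4) = 2)
Z(I) = 6*I/(20 + I) (Z(I) = 3*((I + I)/(I + 20)) = 3*((2*I)/(20 + I)) = 3*(2*I/(20 + I)) = 6*I/(20 + I))
1/A(Z(s)) = 1/(-857*2*sqrt(3)/sqrt(20 + 2)) = 1/(-857*sqrt(66)/11) = -sqrt(66)/5142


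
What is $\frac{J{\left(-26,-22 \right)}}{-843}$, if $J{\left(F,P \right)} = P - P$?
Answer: $0$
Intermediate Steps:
$J{\left(F,P \right)} = 0$
$\frac{J{\left(-26,-22 \right)}}{-843} = \frac{0}{-843} = 0 \left(- \frac{1}{843}\right) = 0$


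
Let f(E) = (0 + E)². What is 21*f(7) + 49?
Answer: 1078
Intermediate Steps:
f(E) = E²
21*f(7) + 49 = 21*7² + 49 = 21*49 + 49 = 1029 + 49 = 1078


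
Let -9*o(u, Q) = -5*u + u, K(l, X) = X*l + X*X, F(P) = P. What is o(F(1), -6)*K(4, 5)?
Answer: 20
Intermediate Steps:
K(l, X) = X**2 + X*l (K(l, X) = X*l + X**2 = X**2 + X*l)
o(u, Q) = 4*u/9 (o(u, Q) = -(-5*u + u)/9 = -(-4)*u/9 = 4*u/9)
o(F(1), -6)*K(4, 5) = ((4/9)*1)*(5*(5 + 4)) = 4*(5*9)/9 = (4/9)*45 = 20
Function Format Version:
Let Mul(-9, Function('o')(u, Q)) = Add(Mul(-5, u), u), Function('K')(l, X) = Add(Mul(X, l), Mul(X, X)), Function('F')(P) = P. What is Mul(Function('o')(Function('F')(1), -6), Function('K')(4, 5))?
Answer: 20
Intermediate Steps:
Function('K')(l, X) = Add(Pow(X, 2), Mul(X, l)) (Function('K')(l, X) = Add(Mul(X, l), Pow(X, 2)) = Add(Pow(X, 2), Mul(X, l)))
Function('o')(u, Q) = Mul(Rational(4, 9), u) (Function('o')(u, Q) = Mul(Rational(-1, 9), Add(Mul(-5, u), u)) = Mul(Rational(-1, 9), Mul(-4, u)) = Mul(Rational(4, 9), u))
Mul(Function('o')(Function('F')(1), -6), Function('K')(4, 5)) = Mul(Mul(Rational(4, 9), 1), Mul(5, Add(5, 4))) = Mul(Rational(4, 9), Mul(5, 9)) = Mul(Rational(4, 9), 45) = 20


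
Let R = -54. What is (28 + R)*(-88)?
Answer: 2288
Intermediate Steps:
(28 + R)*(-88) = (28 - 54)*(-88) = -26*(-88) = 2288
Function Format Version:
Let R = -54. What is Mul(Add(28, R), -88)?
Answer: 2288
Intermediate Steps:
Mul(Add(28, R), -88) = Mul(Add(28, -54), -88) = Mul(-26, -88) = 2288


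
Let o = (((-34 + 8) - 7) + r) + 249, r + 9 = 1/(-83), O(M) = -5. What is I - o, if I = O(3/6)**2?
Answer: -15105/83 ≈ -181.99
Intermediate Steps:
r = -748/83 (r = -9 + 1/(-83) = -9 - 1/83 = -748/83 ≈ -9.0121)
I = 25 (I = (-5)**2 = 25)
o = 17180/83 (o = (((-34 + 8) - 7) - 748/83) + 249 = ((-26 - 7) - 748/83) + 249 = (-33 - 748/83) + 249 = -3487/83 + 249 = 17180/83 ≈ 206.99)
I - o = 25 - 1*17180/83 = 25 - 17180/83 = -15105/83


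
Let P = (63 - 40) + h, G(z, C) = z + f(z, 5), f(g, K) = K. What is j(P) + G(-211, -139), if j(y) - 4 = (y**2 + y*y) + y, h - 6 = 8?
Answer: 2573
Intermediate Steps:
h = 14 (h = 6 + 8 = 14)
G(z, C) = 5 + z (G(z, C) = z + 5 = 5 + z)
P = 37 (P = (63 - 40) + 14 = 23 + 14 = 37)
j(y) = 4 + y + 2*y**2 (j(y) = 4 + ((y**2 + y*y) + y) = 4 + ((y**2 + y**2) + y) = 4 + (2*y**2 + y) = 4 + (y + 2*y**2) = 4 + y + 2*y**2)
j(P) + G(-211, -139) = (4 + 37 + 2*37**2) + (5 - 211) = (4 + 37 + 2*1369) - 206 = (4 + 37 + 2738) - 206 = 2779 - 206 = 2573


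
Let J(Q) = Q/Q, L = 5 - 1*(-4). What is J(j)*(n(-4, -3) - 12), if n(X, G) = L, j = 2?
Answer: -3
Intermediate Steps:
L = 9 (L = 5 + 4 = 9)
n(X, G) = 9
J(Q) = 1
J(j)*(n(-4, -3) - 12) = 1*(9 - 12) = 1*(-3) = -3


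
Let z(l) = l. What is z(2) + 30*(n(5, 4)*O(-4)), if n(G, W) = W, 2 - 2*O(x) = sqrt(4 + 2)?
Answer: 122 - 60*sqrt(6) ≈ -24.969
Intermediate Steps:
O(x) = 1 - sqrt(6)/2 (O(x) = 1 - sqrt(4 + 2)/2 = 1 - sqrt(6)/2)
z(2) + 30*(n(5, 4)*O(-4)) = 2 + 30*(4*(1 - sqrt(6)/2)) = 2 + 30*(4 - 2*sqrt(6)) = 2 + (120 - 60*sqrt(6)) = 122 - 60*sqrt(6)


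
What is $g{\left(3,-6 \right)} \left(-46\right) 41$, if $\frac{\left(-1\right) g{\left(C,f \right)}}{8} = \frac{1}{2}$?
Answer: $7544$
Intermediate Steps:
$g{\left(C,f \right)} = -4$ ($g{\left(C,f \right)} = - \frac{8}{2} = \left(-8\right) \frac{1}{2} = -4$)
$g{\left(3,-6 \right)} \left(-46\right) 41 = \left(-4\right) \left(-46\right) 41 = 184 \cdot 41 = 7544$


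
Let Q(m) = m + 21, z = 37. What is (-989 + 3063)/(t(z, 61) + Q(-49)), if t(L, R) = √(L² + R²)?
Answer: 29036/2153 + 1037*√5090/2153 ≈ 47.849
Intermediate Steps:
Q(m) = 21 + m
(-989 + 3063)/(t(z, 61) + Q(-49)) = (-989 + 3063)/(√(37² + 61²) + (21 - 49)) = 2074/(√(1369 + 3721) - 28) = 2074/(√5090 - 28) = 2074/(-28 + √5090)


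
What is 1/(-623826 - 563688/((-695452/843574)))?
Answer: 173863/10417875390 ≈ 1.6689e-5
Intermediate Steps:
1/(-623826 - 563688/((-695452/843574))) = 1/(-623826 - 563688/((-695452*1/843574))) = 1/(-623826 - 563688/(-347726/421787)) = 1/(-623826 - 563688*(-421787/347726)) = 1/(-623826 + 118878135228/173863) = 1/(10417875390/173863) = 173863/10417875390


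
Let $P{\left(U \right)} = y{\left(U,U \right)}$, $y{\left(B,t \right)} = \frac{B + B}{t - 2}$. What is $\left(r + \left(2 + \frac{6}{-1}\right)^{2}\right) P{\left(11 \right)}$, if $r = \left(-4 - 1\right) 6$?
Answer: $- \frac{308}{9} \approx -34.222$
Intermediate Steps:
$r = -30$ ($r = \left(-5\right) 6 = -30$)
$y{\left(B,t \right)} = \frac{2 B}{-2 + t}$
$P{\left(U \right)} = \frac{2 U}{-2 + U}$
$\left(r + \left(2 + \frac{6}{-1}\right)^{2}\right) P{\left(11 \right)} = \left(-30 + \left(2 + \frac{6}{-1}\right)^{2}\right) 2 \cdot 11 \frac{1}{-2 + 11} = \left(-30 + \left(2 + 6 \left(-1\right)\right)^{2}\right) 2 \cdot 11 \cdot \frac{1}{9} = \left(-30 + \left(2 - 6\right)^{2}\right) 2 \cdot 11 \cdot \frac{1}{9} = \left(-30 + \left(-4\right)^{2}\right) \frac{22}{9} = \left(-30 + 16\right) \frac{22}{9} = \left(-14\right) \frac{22}{9} = - \frac{308}{9}$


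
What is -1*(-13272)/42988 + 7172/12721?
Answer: 119285762/136712587 ≈ 0.87253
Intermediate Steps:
-1*(-13272)/42988 + 7172/12721 = 13272*(1/42988) + 7172*(1/12721) = 3318/10747 + 7172/12721 = 119285762/136712587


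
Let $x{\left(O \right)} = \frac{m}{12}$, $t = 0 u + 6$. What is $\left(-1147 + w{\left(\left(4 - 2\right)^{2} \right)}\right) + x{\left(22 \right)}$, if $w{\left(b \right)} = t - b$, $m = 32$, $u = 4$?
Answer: $- \frac{3427}{3} \approx -1142.3$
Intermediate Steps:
$t = 6$ ($t = 0 \cdot 4 + 6 = 0 + 6 = 6$)
$w{\left(b \right)} = 6 - b$
$x{\left(O \right)} = \frac{8}{3}$ ($x{\left(O \right)} = \frac{32}{12} = 32 \cdot \frac{1}{12} = \frac{8}{3}$)
$\left(-1147 + w{\left(\left(4 - 2\right)^{2} \right)}\right) + x{\left(22 \right)} = \left(-1147 + \left(6 - \left(4 - 2\right)^{2}\right)\right) + \frac{8}{3} = \left(-1147 + \left(6 - 2^{2}\right)\right) + \frac{8}{3} = \left(-1147 + \left(6 - 4\right)\right) + \frac{8}{3} = \left(-1147 + 2\right) + \frac{8}{3} = -1145 + \frac{8}{3} = - \frac{3427}{3}$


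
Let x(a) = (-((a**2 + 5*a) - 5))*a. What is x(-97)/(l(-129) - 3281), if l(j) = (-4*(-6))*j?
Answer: -865143/6377 ≈ -135.67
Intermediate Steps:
x(a) = a*(5 - a**2 - 5*a) (x(a) = (-(-5 + a**2 + 5*a))*a = (5 - a**2 - 5*a)*a = a*(5 - a**2 - 5*a))
l(j) = 24*j
x(-97)/(l(-129) - 3281) = (-97*(5 - 1*(-97)**2 - 5*(-97)))/(24*(-129) - 3281) = (-97*(5 - 1*9409 + 485))/(-3096 - 3281) = -97*(5 - 9409 + 485)/(-6377) = -97*(-8919)*(-1/6377) = 865143*(-1/6377) = -865143/6377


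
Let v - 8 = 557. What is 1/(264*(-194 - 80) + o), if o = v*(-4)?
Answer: -1/74596 ≈ -1.3406e-5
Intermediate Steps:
v = 565 (v = 8 + 557 = 565)
o = -2260 (o = 565*(-4) = -2260)
1/(264*(-194 - 80) + o) = 1/(264*(-194 - 80) - 2260) = 1/(264*(-274) - 2260) = 1/(-72336 - 2260) = 1/(-74596) = -1/74596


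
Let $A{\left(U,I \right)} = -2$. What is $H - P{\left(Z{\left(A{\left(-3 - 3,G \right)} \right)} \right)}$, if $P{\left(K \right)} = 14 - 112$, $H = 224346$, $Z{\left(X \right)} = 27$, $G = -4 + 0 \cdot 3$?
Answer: $224444$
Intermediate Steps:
$G = -4$ ($G = -4 + 0 = -4$)
$P{\left(K \right)} = -98$ ($P{\left(K \right)} = 14 - 112 = -98$)
$H - P{\left(Z{\left(A{\left(-3 - 3,G \right)} \right)} \right)} = 224346 - -98 = 224346 + 98 = 224444$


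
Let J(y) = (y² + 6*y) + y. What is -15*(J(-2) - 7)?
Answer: 255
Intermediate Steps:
J(y) = y² + 7*y
-15*(J(-2) - 7) = -15*(-2*(7 - 2) - 7) = -15*(-2*5 - 7) = -15*(-10 - 7) = -15*(-17) = 255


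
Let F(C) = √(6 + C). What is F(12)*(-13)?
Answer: -39*√2 ≈ -55.154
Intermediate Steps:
F(12)*(-13) = √(6 + 12)*(-13) = √18*(-13) = (3*√2)*(-13) = -39*√2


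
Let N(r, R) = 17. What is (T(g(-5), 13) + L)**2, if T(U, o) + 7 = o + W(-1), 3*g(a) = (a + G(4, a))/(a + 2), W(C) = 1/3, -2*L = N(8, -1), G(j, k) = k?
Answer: 169/36 ≈ 4.6944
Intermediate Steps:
L = -17/2 (L = -1/2*17 = -17/2 ≈ -8.5000)
W(C) = 1/3
g(a) = 2*a/(3*(2 + a)) (g(a) = ((a + a)/(a + 2))/3 = ((2*a)/(2 + a))/3 = (2*a/(2 + a))/3 = 2*a/(3*(2 + a)))
T(U, o) = -20/3 + o (T(U, o) = -7 + (o + 1/3) = -7 + (1/3 + o) = -20/3 + o)
(T(g(-5), 13) + L)**2 = ((-20/3 + 13) - 17/2)**2 = (19/3 - 17/2)**2 = (-13/6)**2 = 169/36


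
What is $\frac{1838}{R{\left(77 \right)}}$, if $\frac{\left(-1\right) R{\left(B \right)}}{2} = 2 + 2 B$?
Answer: $- \frac{919}{156} \approx -5.891$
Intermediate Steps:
$R{\left(B \right)} = -4 - 4 B$ ($R{\left(B \right)} = - 2 \left(2 + 2 B\right) = -4 - 4 B$)
$\frac{1838}{R{\left(77 \right)}} = \frac{1838}{-4 - 308} = \frac{1838}{-312} = 1838 \left(- \frac{1}{312}\right) = - \frac{919}{156}$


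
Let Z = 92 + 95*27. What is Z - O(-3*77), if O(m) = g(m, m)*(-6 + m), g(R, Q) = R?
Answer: -52090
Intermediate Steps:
O(m) = m*(-6 + m)
Z = 2657 (Z = 92 + 2565 = 2657)
Z - O(-3*77) = 2657 - (-3*77)*(-6 - 3*77) = 2657 - (-231)*(-6 - 231) = 2657 - (-231)*(-237) = 2657 - 1*54747 = 2657 - 54747 = -52090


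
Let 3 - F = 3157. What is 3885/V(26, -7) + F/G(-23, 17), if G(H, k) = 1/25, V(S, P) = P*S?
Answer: -2050655/26 ≈ -78871.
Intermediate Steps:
F = -3154 (F = 3 - 1*3157 = 3 - 3157 = -3154)
G(H, k) = 1/25
3885/V(26, -7) + F/G(-23, 17) = 3885/((-7*26)) - 3154/1/25 = 3885/(-182) - 3154*25 = 3885*(-1/182) - 78850 = -555/26 - 78850 = -2050655/26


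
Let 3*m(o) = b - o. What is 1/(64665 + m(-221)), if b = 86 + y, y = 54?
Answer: 3/194356 ≈ 1.5436e-5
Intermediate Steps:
b = 140 (b = 86 + 54 = 140)
m(o) = 140/3 - o/3 (m(o) = (140 - o)/3 = 140/3 - o/3)
1/(64665 + m(-221)) = 1/(64665 + (140/3 - ⅓*(-221))) = 1/(64665 + (140/3 + 221/3)) = 1/(64665 + 361/3) = 1/(194356/3) = 3/194356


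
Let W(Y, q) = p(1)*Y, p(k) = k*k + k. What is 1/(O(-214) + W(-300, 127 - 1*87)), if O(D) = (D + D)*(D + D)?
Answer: 1/182584 ≈ 5.4769e-6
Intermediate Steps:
O(D) = 4*D² (O(D) = (2*D)*(2*D) = 4*D²)
p(k) = k + k² (p(k) = k² + k = k + k²)
W(Y, q) = 2*Y (W(Y, q) = (1*(1 + 1))*Y = (1*2)*Y = 2*Y)
1/(O(-214) + W(-300, 127 - 1*87)) = 1/(4*(-214)² + 2*(-300)) = 1/(4*45796 - 600) = 1/(183184 - 600) = 1/182584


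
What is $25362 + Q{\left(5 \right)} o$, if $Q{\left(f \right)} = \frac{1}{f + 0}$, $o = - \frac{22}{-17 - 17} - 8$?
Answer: $\frac{431129}{17} \approx 25361.0$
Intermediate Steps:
$o = - \frac{125}{17}$ ($o = - \frac{22}{-34} - 8 = \left(-22\right) \left(- \frac{1}{34}\right) - 8 = \frac{11}{17} - 8 = - \frac{125}{17} \approx -7.3529$)
$Q{\left(f \right)} = \frac{1}{f}$
$25362 + Q{\left(5 \right)} o = 25362 + \frac{1}{5} \left(- \frac{125}{17}\right) = 25362 - \frac{25}{17} = \frac{431129}{17}$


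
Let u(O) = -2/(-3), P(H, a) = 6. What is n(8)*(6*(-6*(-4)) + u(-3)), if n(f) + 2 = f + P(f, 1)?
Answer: 1736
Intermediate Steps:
n(f) = 4 + f (n(f) = -2 + (f + 6) = -2 + (6 + f) = 4 + f)
u(O) = 2/3 (u(O) = -2*(-1/3) = 2/3)
n(8)*(6*(-6*(-4)) + u(-3)) = (4 + 8)*(6*(-6*(-4)) + 2/3) = 12*(6*24 + 2/3) = 12*(144 + 2/3) = 12*(434/3) = 1736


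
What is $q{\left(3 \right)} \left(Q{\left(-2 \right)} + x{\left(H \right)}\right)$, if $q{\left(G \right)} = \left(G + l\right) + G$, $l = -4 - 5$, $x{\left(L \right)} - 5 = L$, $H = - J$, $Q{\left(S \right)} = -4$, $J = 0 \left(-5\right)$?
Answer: $-3$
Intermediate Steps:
$J = 0$
$H = 0$ ($H = \left(-1\right) 0 = 0$)
$x{\left(L \right)} = 5 + L$
$l = -9$
$q{\left(G \right)} = -9 + 2 G$ ($q{\left(G \right)} = \left(G - 9\right) + G = \left(-9 + G\right) + G = -9 + 2 G$)
$q{\left(3 \right)} \left(Q{\left(-2 \right)} + x{\left(H \right)}\right) = \left(-9 + 2 \cdot 3\right) \left(-4 + \left(5 + 0\right)\right) = \left(-9 + 6\right) \left(-4 + 5\right) = \left(-3\right) 1 = -3$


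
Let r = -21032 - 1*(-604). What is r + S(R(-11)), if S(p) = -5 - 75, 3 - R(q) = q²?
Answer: -20508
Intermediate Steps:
R(q) = 3 - q²
r = -20428 (r = -21032 + 604 = -20428)
S(p) = -80
r + S(R(-11)) = -20428 - 80 = -20508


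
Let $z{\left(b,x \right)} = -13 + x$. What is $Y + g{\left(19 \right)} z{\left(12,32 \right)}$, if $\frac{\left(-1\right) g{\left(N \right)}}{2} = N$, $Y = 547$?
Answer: $-175$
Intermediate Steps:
$g{\left(N \right)} = - 2 N$
$Y + g{\left(19 \right)} z{\left(12,32 \right)} = 547 + \left(-2\right) 19 \left(-13 + 32\right) = 547 - 722 = -175$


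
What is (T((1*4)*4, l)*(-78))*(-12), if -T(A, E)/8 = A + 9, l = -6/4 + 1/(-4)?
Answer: -187200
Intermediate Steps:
l = -7/4 (l = -6*1/4 + 1*(-1/4) = -3/2 - 1/4 = -7/4 ≈ -1.7500)
T(A, E) = -72 - 8*A (T(A, E) = -8*(A + 9) = -8*(9 + A) = -72 - 8*A)
(T((1*4)*4, l)*(-78))*(-12) = ((-72 - 8*1*4*4)*(-78))*(-12) = ((-72 - 32*4)*(-78))*(-12) = ((-72 - 8*16)*(-78))*(-12) = ((-72 - 128)*(-78))*(-12) = -200*(-78)*(-12) = 15600*(-12) = -187200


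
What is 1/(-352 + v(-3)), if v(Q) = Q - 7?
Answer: -1/362 ≈ -0.0027624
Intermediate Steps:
v(Q) = -7 + Q
1/(-352 + v(-3)) = 1/(-352 + (-7 - 3)) = 1/(-352 - 10) = 1/(-362) = -1/362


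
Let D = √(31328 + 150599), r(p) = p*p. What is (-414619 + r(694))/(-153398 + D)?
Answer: -3426757922/7843588159 - 22339*√181927/7843588159 ≈ -0.43810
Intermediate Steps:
r(p) = p²
D = √181927 ≈ 426.53
(-414619 + r(694))/(-153398 + D) = (-414619 + 694²)/(-153398 + √181927) = (-414619 + 481636)/(-153398 + √181927) = 67017/(-153398 + √181927)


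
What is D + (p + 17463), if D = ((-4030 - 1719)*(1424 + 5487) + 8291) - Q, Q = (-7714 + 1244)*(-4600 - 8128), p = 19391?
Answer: -122036354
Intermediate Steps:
Q = 82350160 (Q = -6470*(-12728) = 82350160)
D = -122073208 (D = ((-4030 - 1719)*(1424 + 5487) + 8291) - 1*82350160 = (-5749*6911 + 8291) - 82350160 = (-39731339 + 8291) - 82350160 = -39723048 - 82350160 = -122073208)
D + (p + 17463) = -122073208 + (19391 + 17463) = -122073208 + 36854 = -122036354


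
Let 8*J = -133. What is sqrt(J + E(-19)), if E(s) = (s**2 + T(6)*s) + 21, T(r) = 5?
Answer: sqrt(4326)/4 ≈ 16.443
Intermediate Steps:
J = -133/8 (J = (1/8)*(-133) = -133/8 ≈ -16.625)
E(s) = 21 + s**2 + 5*s (E(s) = (s**2 + 5*s) + 21 = 21 + s**2 + 5*s)
sqrt(J + E(-19)) = sqrt(-133/8 + (21 + (-19)**2 + 5*(-19))) = sqrt(-133/8 + (21 + 361 - 95)) = sqrt(-133/8 + 287) = sqrt(2163/8) = sqrt(4326)/4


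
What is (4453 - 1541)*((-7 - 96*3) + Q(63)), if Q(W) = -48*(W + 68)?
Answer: -19169696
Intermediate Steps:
Q(W) = -3264 - 48*W (Q(W) = -48*(68 + W) = -3264 - 48*W)
(4453 - 1541)*((-7 - 96*3) + Q(63)) = (4453 - 1541)*((-7 - 96*3) + (-3264 - 48*63)) = 2912*((-7 - 32*9) + (-3264 - 3024)) = 2912*((-7 - 288) - 6288) = 2912*(-295 - 6288) = 2912*(-6583) = -19169696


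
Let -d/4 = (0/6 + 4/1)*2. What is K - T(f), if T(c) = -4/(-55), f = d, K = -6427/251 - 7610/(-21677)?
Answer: -7579202003/299250985 ≈ -25.327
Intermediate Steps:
d = -32 (d = -4*(0/6 + 4/1)*2 = -4*(0*(1/6) + 4*1)*2 = -4*(0 + 4)*2 = -16*2 = -4*8 = -32)
K = -137407969/5440927 (K = -6427*1/251 - 7610*(-1/21677) = -6427/251 + 7610/21677 = -137407969/5440927 ≈ -25.255)
f = -32
T(c) = 4/55 (T(c) = -4*(-1/55) = 4/55)
K - T(f) = -137407969/5440927 - 1*4/55 = -137407969/5440927 - 4/55 = -7579202003/299250985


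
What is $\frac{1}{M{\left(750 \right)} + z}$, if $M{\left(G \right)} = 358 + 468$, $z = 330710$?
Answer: $\frac{1}{331536} \approx 3.0163 \cdot 10^{-6}$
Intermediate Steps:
$M{\left(G \right)} = 826$
$\frac{1}{M{\left(750 \right)} + z} = \frac{1}{826 + 330710} = \frac{1}{331536}$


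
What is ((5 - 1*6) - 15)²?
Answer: 256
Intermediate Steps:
((5 - 1*6) - 15)² = ((5 - 6) - 15)² = (-1 - 15)² = (-16)² = 256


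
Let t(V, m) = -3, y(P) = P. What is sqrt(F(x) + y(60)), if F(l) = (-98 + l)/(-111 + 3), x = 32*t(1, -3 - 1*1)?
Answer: sqrt(20022)/18 ≈ 7.8611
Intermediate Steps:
x = -96 (x = 32*(-3) = -96)
F(l) = 49/54 - l/108 (F(l) = (-98 + l)/(-108) = (-98 + l)*(-1/108) = 49/54 - l/108)
sqrt(F(x) + y(60)) = sqrt((49/54 - 1/108*(-96)) + 60) = sqrt((49/54 + 8/9) + 60) = sqrt(97/54 + 60) = sqrt(3337/54) = sqrt(20022)/18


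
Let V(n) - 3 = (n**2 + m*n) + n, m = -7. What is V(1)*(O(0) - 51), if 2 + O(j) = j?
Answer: 106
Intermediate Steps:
O(j) = -2 + j
V(n) = 3 + n**2 - 6*n (V(n) = 3 + ((n**2 - 7*n) + n) = 3 + (n**2 - 6*n) = 3 + n**2 - 6*n)
V(1)*(O(0) - 51) = (3 + 1**2 - 6*1)*((-2 + 0) - 51) = (3 + 1 - 6)*(-2 - 51) = -2*(-53) = 106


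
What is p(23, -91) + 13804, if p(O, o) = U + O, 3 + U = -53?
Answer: 13771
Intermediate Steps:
U = -56 (U = -3 - 53 = -56)
p(O, o) = -56 + O
p(23, -91) + 13804 = (-56 + 23) + 13804 = -33 + 13804 = 13771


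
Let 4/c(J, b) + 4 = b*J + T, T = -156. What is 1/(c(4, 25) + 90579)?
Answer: 15/1358684 ≈ 1.1040e-5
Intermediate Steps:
c(J, b) = 4/(-160 + J*b) (c(J, b) = 4/(-4 + (b*J - 156)) = 4/(-4 + (J*b - 156)) = 4/(-4 + (-156 + J*b)) = 4/(-160 + J*b))
1/(c(4, 25) + 90579) = 1/(4/(-160 + 4*25) + 90579) = 1/(4/(-160 + 100) + 90579) = 1/(4/(-60) + 90579) = 1/(4*(-1/60) + 90579) = 1/(-1/15 + 90579) = 1/(1358684/15) = 15/1358684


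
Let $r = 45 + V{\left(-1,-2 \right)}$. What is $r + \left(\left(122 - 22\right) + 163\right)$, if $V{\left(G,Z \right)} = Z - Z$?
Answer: $308$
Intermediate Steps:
$V{\left(G,Z \right)} = 0$
$r = 45$ ($r = 45 + 0 = 45$)
$r + \left(\left(122 - 22\right) + 163\right) = 45 + \left(\left(122 - 22\right) + 163\right) = 45 + \left(100 + 163\right) = 45 + 263 = 308$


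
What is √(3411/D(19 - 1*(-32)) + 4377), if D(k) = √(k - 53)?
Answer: √(17508 - 6822*I*√2)/2 ≈ 68.464 - 17.615*I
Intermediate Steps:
D(k) = √(-53 + k)
√(3411/D(19 - 1*(-32)) + 4377) = √(3411/(√(-53 + (19 - 1*(-32)))) + 4377) = √(3411/(√(-53 + (19 + 32))) + 4377) = √(3411/(√(-53 + 51)) + 4377) = √(3411/(√(-2)) + 4377) = √(3411/((I*√2)) + 4377) = √(3411*(-I*√2/2) + 4377) = √(-3411*I*√2/2 + 4377) = √(4377 - 3411*I*√2/2)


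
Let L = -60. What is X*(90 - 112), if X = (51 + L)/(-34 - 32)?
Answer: -3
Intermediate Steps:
X = 3/22 (X = (51 - 60)/(-34 - 32) = -9/(-66) = -9*(-1/66) = 3/22 ≈ 0.13636)
X*(90 - 112) = 3*(90 - 112)/22 = (3/22)*(-22) = -3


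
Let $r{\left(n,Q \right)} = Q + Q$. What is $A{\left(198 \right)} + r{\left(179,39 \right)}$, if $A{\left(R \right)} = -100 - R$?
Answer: $-220$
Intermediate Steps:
$r{\left(n,Q \right)} = 2 Q$
$A{\left(198 \right)} + r{\left(179,39 \right)} = \left(-100 - 198\right) + 2 \cdot 39 = \left(-100 - 198\right) + 78 = -298 + 78 = -220$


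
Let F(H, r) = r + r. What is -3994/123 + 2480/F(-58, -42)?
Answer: -53378/861 ≈ -61.995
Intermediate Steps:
F(H, r) = 2*r
-3994/123 + 2480/F(-58, -42) = -3994/123 + 2480/((2*(-42))) = -3994*1/123 + 2480/(-84) = -3994/123 + 2480*(-1/84) = -3994/123 - 620/21 = -53378/861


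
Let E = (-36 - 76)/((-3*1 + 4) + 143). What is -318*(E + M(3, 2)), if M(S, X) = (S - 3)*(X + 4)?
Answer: 742/3 ≈ 247.33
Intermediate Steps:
M(S, X) = (-3 + S)*(4 + X)
E = -7/9 (E = -112/((-3 + 4) + 143) = -112/(1 + 143) = -112/144 = -112*1/144 = -7/9 ≈ -0.77778)
-318*(E + M(3, 2)) = -318*(-7/9 + (-12 - 3*2 + 4*3 + 3*2)) = -318*(-7/9 + (-12 - 6 + 12 + 6)) = -318*(-7/9 + 0) = -318*(-7/9) = 742/3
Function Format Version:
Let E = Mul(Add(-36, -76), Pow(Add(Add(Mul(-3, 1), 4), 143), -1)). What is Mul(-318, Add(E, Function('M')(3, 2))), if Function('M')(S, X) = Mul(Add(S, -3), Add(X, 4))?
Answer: Rational(742, 3) ≈ 247.33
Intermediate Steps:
Function('M')(S, X) = Mul(Add(-3, S), Add(4, X))
E = Rational(-7, 9) (E = Mul(-112, Pow(Add(Add(-3, 4), 143), -1)) = Mul(-112, Pow(Add(1, 143), -1)) = Mul(-112, Pow(144, -1)) = Mul(-112, Rational(1, 144)) = Rational(-7, 9) ≈ -0.77778)
Mul(-318, Add(E, Function('M')(3, 2))) = Mul(-318, Add(Rational(-7, 9), Add(-12, Mul(-3, 2), Mul(4, 3), Mul(3, 2)))) = Mul(-318, Add(Rational(-7, 9), Add(-12, -6, 12, 6))) = Mul(-318, Add(Rational(-7, 9), 0)) = Mul(-318, Rational(-7, 9)) = Rational(742, 3)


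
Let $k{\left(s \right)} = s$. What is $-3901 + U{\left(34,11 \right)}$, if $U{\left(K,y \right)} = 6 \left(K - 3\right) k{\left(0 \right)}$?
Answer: $-3901$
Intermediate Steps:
$U{\left(K,y \right)} = 0$ ($U{\left(K,y \right)} = 6 \left(K - 3\right) 0 = 6 \left(-3 + K\right) 0 = \left(-18 + 6 K\right) 0 = 0$)
$-3901 + U{\left(34,11 \right)} = -3901 + 0 = -3901$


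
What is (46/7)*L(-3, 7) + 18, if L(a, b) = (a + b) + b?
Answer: 632/7 ≈ 90.286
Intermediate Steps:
L(a, b) = a + 2*b
(46/7)*L(-3, 7) + 18 = (46/7)*(-3 + 2*7) + 18 = (46*(1/7))*(-3 + 14) + 18 = (46/7)*11 + 18 = 506/7 + 18 = 632/7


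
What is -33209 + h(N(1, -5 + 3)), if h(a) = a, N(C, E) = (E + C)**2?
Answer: -33208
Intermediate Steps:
N(C, E) = (C + E)**2
-33209 + h(N(1, -5 + 3)) = -33209 + (1 + (-5 + 3))**2 = -33209 + (1 - 2)**2 = -33209 + (-1)**2 = -33209 + 1 = -33208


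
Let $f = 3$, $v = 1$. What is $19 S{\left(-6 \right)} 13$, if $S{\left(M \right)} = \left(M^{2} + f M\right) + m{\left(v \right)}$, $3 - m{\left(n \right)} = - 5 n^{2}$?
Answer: $6422$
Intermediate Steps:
$m{\left(n \right)} = 3 + 5 n^{2}$ ($m{\left(n \right)} = 3 - - 5 n^{2} = 3 + 5 n^{2}$)
$S{\left(M \right)} = 8 + M^{2} + 3 M$ ($S{\left(M \right)} = \left(M^{2} + 3 M\right) + \left(3 + 5 \cdot 1^{2}\right) = \left(M^{2} + 3 M\right) + \left(3 + 5 \cdot 1\right) = \left(M^{2} + 3 M\right) + \left(3 + 5\right) = \left(M^{2} + 3 M\right) + 8 = 8 + M^{2} + 3 M$)
$19 S{\left(-6 \right)} 13 = 19 \left(8 + \left(-6\right)^{2} + 3 \left(-6\right)\right) 13 = 19 \left(8 + 36 - 18\right) 13 = 19 \cdot 26 \cdot 13 = 494 \cdot 13 = 6422$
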